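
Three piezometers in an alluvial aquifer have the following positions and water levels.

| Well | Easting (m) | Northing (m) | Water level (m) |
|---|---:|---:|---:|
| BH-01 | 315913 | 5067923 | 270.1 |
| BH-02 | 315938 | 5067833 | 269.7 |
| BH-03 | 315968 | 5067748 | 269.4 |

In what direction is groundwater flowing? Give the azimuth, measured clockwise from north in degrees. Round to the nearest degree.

Differences from BH-01: to BH-02 (Δx, Δy, Δh) = (25, -90, -0.4); to BH-03 = (55, -175, -0.7).
Solve a·Δx + b·Δy = Δh: det = 25·(-175) − 55·(-90) = 575.
∂h/∂x = [(-0.4)·(-175) − (-0.7)·(-90)] / 575 = +0.01217
∂h/∂y = [25·(-0.7) − 55·(-0.4)] / 575 = +0.007826
Flow direction (−∇h) has components (-0.01217 E, -0.007826 N).
Azimuth = atan2(E, N) = atan2(-0.01217, -0.007826) = 237.3° ≈ 237°.

237°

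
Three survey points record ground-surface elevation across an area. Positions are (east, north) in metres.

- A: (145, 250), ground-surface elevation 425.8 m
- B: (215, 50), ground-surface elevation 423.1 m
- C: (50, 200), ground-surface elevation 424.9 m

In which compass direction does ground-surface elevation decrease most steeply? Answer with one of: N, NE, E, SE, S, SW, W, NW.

Differences from A: to B (Δx, Δy, Δh) = (70, -200, -2.7); to C = (-95, -50, -0.9).
Determinant of the coordinate differences = 70·(-50) − (-95)·(-200) = -22500.
∂z/∂x = [(-2.7)·(-50) − (-0.9)·(-200)] / -22500 = +0.002000
∂z/∂y = [70·(-0.9) − (-95)·(-2.7)] / -22500 = +0.01420
Steepest decrease is along −∇f = (-0.002000 E, -0.01420 N) → south.

S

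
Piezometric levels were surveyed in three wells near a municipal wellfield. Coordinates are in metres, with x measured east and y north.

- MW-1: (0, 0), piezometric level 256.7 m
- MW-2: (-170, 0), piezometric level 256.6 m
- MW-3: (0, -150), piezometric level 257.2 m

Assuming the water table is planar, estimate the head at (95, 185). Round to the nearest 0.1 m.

256.1 m

∂h/∂x = (256.6 − 256.7) / (-170 − 0) = +0.0005882
∂h/∂y = (257.2 − 256.7) / (-150 − 0) = -0.003333
h(95, 185) = 256.7 + (+0.0005882)·(95) + (-0.003333)·(185) = 256.7 +0.056 -0.617 = 256.139 m.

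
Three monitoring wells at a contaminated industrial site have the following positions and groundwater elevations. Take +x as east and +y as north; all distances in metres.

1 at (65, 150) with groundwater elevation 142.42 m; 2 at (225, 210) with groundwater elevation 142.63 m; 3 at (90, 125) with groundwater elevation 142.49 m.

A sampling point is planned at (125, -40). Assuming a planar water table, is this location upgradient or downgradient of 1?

upgradient

Taking 1 as reference: 2−1 = (160, 60, +0.21); 3−1 = (25, -25, +0.07).
Determinant of the coordinate differences = 160·(-25) − 25·60 = -5500.
∂h/∂x = [(+0.21)·(-25) − (+0.07)·60] / -5500 = +0.001718
∂h/∂y = [160·(+0.07) − 25·(+0.21)] / -5500 = -0.001082
Head at (125, -40) = 142.42 + (+0.001718)·(60) + (-0.001082)·(-190) = 142.73 m.
That is higher than the 142.42 m at 1, so the point is upgradient.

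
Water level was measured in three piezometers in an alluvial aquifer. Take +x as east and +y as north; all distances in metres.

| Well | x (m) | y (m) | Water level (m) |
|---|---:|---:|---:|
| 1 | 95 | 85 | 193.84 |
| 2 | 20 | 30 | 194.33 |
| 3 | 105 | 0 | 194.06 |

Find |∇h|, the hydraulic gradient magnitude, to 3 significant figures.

Taking 1 as reference: 2−1 = (-75, -55, +0.49); 3−1 = (10, -85, +0.22).
Solve a·Δx + b·Δy = Δh: det = (-75)·(-85) − 10·(-55) = 6925.
∂h/∂x = [(+0.49)·(-85) − (+0.22)·(-55)] / 6925 = -0.004267
∂h/∂y = [(-75)·(+0.22) − 10·(+0.49)] / 6925 = -0.003090
|∇h| = √(-0.004267² + -0.003090²) = 0.005268

0.00527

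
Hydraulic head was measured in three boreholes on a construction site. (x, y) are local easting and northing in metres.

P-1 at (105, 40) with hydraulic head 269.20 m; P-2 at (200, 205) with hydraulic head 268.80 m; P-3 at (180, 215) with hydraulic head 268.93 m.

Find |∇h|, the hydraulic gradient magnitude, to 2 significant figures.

Differences from P-1: to P-2 (Δx, Δy, Δh) = (95, 165, -0.40); to P-3 = (75, 175, -0.27).
Solve a·Δx + b·Δy = Δh: det = 95·175 − 75·165 = 4250.
∂h/∂x = [(-0.40)·175 − (-0.27)·165] / 4250 = -0.005988
∂h/∂y = [95·(-0.27) − 75·(-0.40)] / 4250 = +0.001024
|∇h| = √(-0.005988² + 0.001024²) = 0.006075

0.0061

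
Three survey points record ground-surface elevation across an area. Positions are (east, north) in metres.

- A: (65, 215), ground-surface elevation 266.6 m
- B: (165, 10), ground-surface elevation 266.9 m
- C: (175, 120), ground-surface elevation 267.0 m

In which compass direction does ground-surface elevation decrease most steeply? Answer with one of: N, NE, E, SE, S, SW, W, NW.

Taking A as reference: B−A = (100, -205, +0.3); C−A = (110, -95, +0.4).
Determinant of the coordinate differences = 100·(-95) − 110·(-205) = 13050.
∂z/∂x = [(+0.3)·(-95) − (+0.4)·(-205)] / 13050 = +0.004100
∂z/∂y = [100·(+0.4) − 110·(+0.3)] / 13050 = +0.0005364
Steepest decrease is along −∇f = (-0.004100 E, -0.0005364 N) → west.

W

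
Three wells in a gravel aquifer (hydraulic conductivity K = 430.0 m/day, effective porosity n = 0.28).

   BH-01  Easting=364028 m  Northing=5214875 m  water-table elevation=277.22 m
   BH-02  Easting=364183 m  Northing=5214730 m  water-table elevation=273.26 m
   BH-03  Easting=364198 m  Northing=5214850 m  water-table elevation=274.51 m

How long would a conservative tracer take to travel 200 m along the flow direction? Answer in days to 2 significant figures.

7.0 days

Taking BH-01 as reference: BH-02−BH-01 = (155, -145, -3.96); BH-03−BH-01 = (170, -25, -2.71).
Determinant of the coordinate differences = 155·(-25) − 170·(-145) = 20775.
∂h/∂x = [(-3.96)·(-25) − (-2.71)·(-145)] / 20775 = -0.01415
∂h/∂y = [155·(-2.71) − 170·(-3.96)] / 20775 = +0.01219
|∇h| = √(-0.01415² + 0.01219²) = 0.01868
Seepage velocity v = K·i/n = 430.0 × 0.01868 / 0.28 = 28.69 m/day.
t = 200 / 28.69 = 6.971 days.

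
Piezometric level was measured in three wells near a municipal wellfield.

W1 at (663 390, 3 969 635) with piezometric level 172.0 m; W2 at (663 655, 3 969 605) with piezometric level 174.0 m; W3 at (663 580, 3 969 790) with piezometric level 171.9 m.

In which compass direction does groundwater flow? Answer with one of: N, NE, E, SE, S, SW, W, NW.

With h = a·x + b·y + c and W1 as origin, the differences give:
  265·a + (-30)·b = +2.0
  190·a + 155·b = -0.1
Eliminate b (×155 and ×(-30), subtract): 46775·a = 307.00 → a = ∂h/∂x = +0.006563
Back-substitute: b = ∂h/∂y = -0.008691.
Flow = −∇h = (-0.006563 east, +0.008691 north), which points northwest.

NW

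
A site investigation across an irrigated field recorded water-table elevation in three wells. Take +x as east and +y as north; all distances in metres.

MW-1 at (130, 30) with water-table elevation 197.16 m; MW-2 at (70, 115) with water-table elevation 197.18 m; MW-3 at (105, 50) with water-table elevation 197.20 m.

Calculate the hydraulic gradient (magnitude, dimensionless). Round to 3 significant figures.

Taking MW-1 as reference: MW-2−MW-1 = (-60, 85, +0.02); MW-3−MW-1 = (-25, 20, +0.04).
Determinant of the coordinate differences = (-60)·20 − (-25)·85 = 925.
∂h/∂x = [(+0.02)·20 − (+0.04)·85] / 925 = -0.003243
∂h/∂y = [(-60)·(+0.04) − (-25)·(+0.02)] / 925 = -0.002054
|∇h| = √(-0.003243² + -0.002054²) = 0.003839

0.00384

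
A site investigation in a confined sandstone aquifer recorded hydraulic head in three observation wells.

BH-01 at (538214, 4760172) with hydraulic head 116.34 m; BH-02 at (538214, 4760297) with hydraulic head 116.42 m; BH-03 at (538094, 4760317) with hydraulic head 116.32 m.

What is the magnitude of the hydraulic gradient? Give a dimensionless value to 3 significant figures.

Taking BH-01 as reference: BH-02−BH-01 = (0, 125, +0.08); BH-03−BH-01 = (-120, 145, -0.02).
Solve a·Δx + b·Δy = Δh: det = 0·145 − (-120)·125 = 15000.
∂h/∂x = [(+0.08)·145 − (-0.02)·125] / 15000 = +0.0009400
∂h/∂y = [0·(-0.02) − (-120)·(+0.08)] / 15000 = +0.0006400
|∇h| = √(0.0009400² + 0.0006400²) = 0.001137

0.00114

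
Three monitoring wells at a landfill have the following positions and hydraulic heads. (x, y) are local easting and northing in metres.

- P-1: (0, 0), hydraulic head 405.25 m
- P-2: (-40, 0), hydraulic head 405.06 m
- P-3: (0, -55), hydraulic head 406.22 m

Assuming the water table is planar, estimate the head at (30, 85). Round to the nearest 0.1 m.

∂h/∂x = (405.06 − 405.25) / (-40 − 0) = +0.004750
∂h/∂y = (406.22 − 405.25) / (-55 − 0) = -0.01764
h(30, 85) = 405.25 + (+0.004750)·(30) + (-0.01764)·(85) = 405.25 +0.142 -1.499 = 403.893 m.

403.9 m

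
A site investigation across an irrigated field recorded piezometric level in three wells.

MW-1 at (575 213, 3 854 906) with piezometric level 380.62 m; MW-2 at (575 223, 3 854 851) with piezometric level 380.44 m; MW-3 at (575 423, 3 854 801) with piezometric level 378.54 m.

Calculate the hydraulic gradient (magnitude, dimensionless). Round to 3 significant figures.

Three-point gradient (reference MW-1): Δ to MW-2 = (10, -55, -0.18), Δ to MW-3 = (210, -105, -2.08).
∂h/∂x = -0.009095, ∂h/∂y = +0.001619 (det = 10500).
|∇h| = √(-0.009095² + 0.001619²) = 0.009238

0.00924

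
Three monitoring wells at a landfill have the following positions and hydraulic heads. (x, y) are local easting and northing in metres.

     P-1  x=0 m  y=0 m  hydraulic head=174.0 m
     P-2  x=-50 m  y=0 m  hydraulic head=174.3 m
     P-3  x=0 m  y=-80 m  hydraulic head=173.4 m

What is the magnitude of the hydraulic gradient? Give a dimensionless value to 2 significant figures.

0.0096

∂h/∂x = (174.3 − 174.0) / (-50 − 0) = -0.006000
∂h/∂y = (173.4 − 174.0) / (-80 − 0) = +0.007500
|∇h| = √(-0.006000² + 0.007500²) = 0.009605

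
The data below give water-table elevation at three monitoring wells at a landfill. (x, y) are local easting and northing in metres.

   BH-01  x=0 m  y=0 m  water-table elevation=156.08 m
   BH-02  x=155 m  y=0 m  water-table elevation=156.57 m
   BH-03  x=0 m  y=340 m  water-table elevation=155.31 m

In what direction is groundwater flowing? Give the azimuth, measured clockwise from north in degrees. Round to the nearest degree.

∂h/∂x = (156.57 − 156.08) / (155 − 0) = +0.003161
∂h/∂y = (155.31 − 156.08) / (340 − 0) = -0.002265
Flow direction (−∇h) has components (-0.003161 E, +0.002265 N).
Azimuth = atan2(E, N) = atan2(-0.003161, +0.002265) = 305.6° ≈ 306°.

306°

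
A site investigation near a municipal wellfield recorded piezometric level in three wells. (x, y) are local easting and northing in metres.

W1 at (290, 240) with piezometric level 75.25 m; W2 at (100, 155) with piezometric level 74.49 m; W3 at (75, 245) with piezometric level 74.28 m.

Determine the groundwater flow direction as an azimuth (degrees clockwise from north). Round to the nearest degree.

284°

With h = a·x + b·y + c and W1 as origin, the differences give:
  (-190)·a + (-85)·b = -0.76
  (-215)·a + 5·b = -0.97
Eliminate b (×5 and ×(-85), subtract): -19225·a = -86.250 → a = ∂h/∂x = +0.004486
Back-substitute: b = ∂h/∂y = -0.001087.
Flow direction (−∇h) has components (-0.004486 E, +0.001087 N).
Azimuth = atan2(E, N) = atan2(-0.004486, +0.001087) = 283.6° ≈ 284°.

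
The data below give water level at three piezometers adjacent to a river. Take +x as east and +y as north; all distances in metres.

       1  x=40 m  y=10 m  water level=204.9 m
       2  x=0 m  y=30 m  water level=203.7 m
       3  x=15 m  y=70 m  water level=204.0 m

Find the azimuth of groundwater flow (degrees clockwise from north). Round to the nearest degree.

276°

Differences from 1: to 2 (Δx, Δy, Δh) = (-40, 20, -1.2); to 3 = (-25, 60, -0.9).
Determinant of the coordinate differences = (-40)·60 − (-25)·20 = -1900.
∂h/∂x = [(-1.2)·60 − (-0.9)·20] / -1900 = +0.02842
∂h/∂y = [(-40)·(-0.9) − (-25)·(-1.2)] / -1900 = -0.003158
Flow direction (−∇h) has components (-0.02842 E, +0.003158 N).
Azimuth = atan2(E, N) = atan2(-0.02842, +0.003158) = 276.3° ≈ 276°.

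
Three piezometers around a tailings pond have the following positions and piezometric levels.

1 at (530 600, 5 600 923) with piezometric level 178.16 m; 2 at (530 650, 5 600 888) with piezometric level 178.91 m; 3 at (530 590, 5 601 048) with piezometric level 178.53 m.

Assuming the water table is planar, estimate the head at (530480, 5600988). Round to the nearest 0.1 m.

Differences from 1: to 2 (Δx, Δy, Δh) = (50, -35, +0.75); to 3 = (-10, 125, +0.37).
Determinant of the coordinate differences = 50·125 − (-10)·(-35) = 5900.
∂h/∂x = [(+0.75)·125 − (+0.37)·(-35)] / 5900 = +0.01808
∂h/∂y = [50·(+0.37) − (-10)·(+0.75)] / 5900 = +0.004407
h(530480, 5600988) = 178.16 + (+0.01808)·(-120) + (+0.004407)·(65) = 178.16 -2.170 +0.286 = 176.276 m.

176.3 m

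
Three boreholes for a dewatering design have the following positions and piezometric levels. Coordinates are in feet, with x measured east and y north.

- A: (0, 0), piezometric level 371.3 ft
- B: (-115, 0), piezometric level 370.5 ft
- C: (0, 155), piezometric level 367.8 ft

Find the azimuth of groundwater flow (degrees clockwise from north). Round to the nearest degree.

∂h/∂x = (370.5 − 371.3) / (-115 − 0) = +0.006957
∂h/∂y = (367.8 − 371.3) / (155 − 0) = -0.02258
Flow direction (−∇h) has components (-0.006957 E, +0.02258 N).
Azimuth = atan2(E, N) = atan2(-0.006957, +0.02258) = 342.9° ≈ 343°.

343°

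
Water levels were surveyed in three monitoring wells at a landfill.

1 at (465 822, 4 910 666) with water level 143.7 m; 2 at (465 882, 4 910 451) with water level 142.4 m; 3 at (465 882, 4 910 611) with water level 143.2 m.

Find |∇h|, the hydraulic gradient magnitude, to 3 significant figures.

0.00625

Differences from 1: to 2 (Δx, Δy, Δh) = (60, -215, -1.3); to 3 = (60, -55, -0.5).
Determinant of the coordinate differences = 60·(-55) − 60·(-215) = 9600.
∂h/∂x = [(-1.3)·(-55) − (-0.5)·(-215)] / 9600 = -0.003750
∂h/∂y = [60·(-0.5) − 60·(-1.3)] / 9600 = +0.005000
|∇h| = √(-0.003750² + 0.005000²) = 0.00625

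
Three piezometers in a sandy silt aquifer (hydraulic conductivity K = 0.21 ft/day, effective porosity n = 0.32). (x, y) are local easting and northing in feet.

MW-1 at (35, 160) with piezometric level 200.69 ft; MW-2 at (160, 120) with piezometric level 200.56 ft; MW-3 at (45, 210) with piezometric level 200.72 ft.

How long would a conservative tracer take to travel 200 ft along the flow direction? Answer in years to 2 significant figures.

With h = a·x + b·y + c and MW-1 as origin, the differences give:
  125·a + (-40)·b = -0.13
  10·a + 50·b = +0.03
Eliminate b (×50 and ×(-40), subtract): 6650·a = -5.300 → a = ∂h/∂x = -0.0007970
Back-substitute: b = ∂h/∂y = +0.0007594.
|∇h| = √(-0.0007970² + 0.0007594²) = 0.001101
Seepage velocity v = K·i/n = 0.21 × 0.001101 / 0.32 = 0.0007225 ft/day.
t = 200 / 0.0007225 = 2.768e+05 days = 758 years.

760 years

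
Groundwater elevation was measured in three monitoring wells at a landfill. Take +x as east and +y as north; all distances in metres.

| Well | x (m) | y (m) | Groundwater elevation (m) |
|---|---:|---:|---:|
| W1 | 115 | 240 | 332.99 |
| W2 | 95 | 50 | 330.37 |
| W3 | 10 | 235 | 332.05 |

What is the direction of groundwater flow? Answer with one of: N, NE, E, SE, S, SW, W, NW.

SW

With h = a·x + b·y + c and W1 as origin, the differences give:
  (-20)·a + (-190)·b = -2.62
  (-105)·a + (-5)·b = -0.94
Eliminate b (×(-5) and ×(-190), subtract): -19850·a = -165.500 → a = ∂h/∂x = +0.008338
Back-substitute: b = ∂h/∂y = +0.01291.
Flow = −∇h = (-0.008338 east, -0.01291 north), which points southwest.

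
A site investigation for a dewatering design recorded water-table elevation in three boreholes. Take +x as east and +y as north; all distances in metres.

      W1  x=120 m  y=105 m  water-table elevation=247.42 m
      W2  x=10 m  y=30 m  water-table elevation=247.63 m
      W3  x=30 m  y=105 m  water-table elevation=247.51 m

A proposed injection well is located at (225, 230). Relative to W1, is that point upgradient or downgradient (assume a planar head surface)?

downgradient

With h = a·x + b·y + c and W1 as origin, the differences give:
  (-110)·a + (-75)·b = +0.21
  (-90)·a + 0·b = +0.09
Eliminate b (×0 and ×(-75), subtract): -6750·a = 6.750 → a = ∂h/∂x = -0.001000
Back-substitute: b = ∂h/∂y = -0.001333.
Head at (225, 230) = 247.42 + (-0.001000)·(105) + (-0.001333)·(125) = 247.15 m.
That is lower than the 247.42 m at W1, so the point is downgradient.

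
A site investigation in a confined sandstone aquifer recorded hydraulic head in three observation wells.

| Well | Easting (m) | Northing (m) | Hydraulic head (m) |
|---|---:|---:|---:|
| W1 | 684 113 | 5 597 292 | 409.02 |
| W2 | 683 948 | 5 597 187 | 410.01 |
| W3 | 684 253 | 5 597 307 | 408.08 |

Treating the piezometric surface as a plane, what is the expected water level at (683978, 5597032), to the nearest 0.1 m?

Differences from W1: to W2 (Δx, Δy, Δh) = (-165, -105, +0.99); to W3 = (140, 15, -0.94).
Solve a·Δx + b·Δy = Δh: det = (-165)·15 − 140·(-105) = 12225.
∂h/∂x = [(+0.99)·15 − (-0.94)·(-105)] / 12225 = -0.006859
∂h/∂y = [(-165)·(-0.94) − 140·(+0.99)] / 12225 = +0.001350
h(683978, 5597032) = 409.02 + (-0.006859)·(-135) + (+0.001350)·(-260) = 409.02 +0.926 -0.351 = 409.595 m.

409.6 m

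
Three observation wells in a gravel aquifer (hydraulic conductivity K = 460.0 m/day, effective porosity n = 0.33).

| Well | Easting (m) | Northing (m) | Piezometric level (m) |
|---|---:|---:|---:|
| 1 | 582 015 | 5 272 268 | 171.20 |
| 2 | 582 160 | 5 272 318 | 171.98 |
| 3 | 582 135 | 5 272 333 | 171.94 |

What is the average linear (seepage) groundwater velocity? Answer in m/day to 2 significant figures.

7.9 m/day

Differences from 1: to 2 (Δx, Δy, Δh) = (145, 50, +0.78); to 3 = (120, 65, +0.74).
Solve a·Δx + b·Δy = Δh: det = 145·65 − 120·50 = 3425.
∂h/∂x = [(+0.78)·65 − (+0.74)·50] / 3425 = +0.004000
∂h/∂y = [145·(+0.74) − 120·(+0.78)] / 3425 = +0.004000
|∇h| = √(0.004000² + 0.004000²) = 0.005657
Seepage velocity v = K·i/n = 460.0 × 0.005657 / 0.33 = 7.886 m/day.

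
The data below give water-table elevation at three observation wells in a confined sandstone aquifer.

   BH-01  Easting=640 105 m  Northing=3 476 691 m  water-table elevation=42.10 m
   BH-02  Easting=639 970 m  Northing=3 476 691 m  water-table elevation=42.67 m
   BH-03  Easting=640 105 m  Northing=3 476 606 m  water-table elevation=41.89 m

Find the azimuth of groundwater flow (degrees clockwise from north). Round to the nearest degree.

120°

∂h/∂x = (42.67 − 42.10) / (639970 − 640105) = -0.004222
∂h/∂y = (41.89 − 42.10) / (3476606 − 3476691) = +0.002471
Flow direction (−∇h) has components (+0.004222 E, -0.002471 N).
Azimuth = atan2(E, N) = atan2(+0.004222, -0.002471) = 120.3° ≈ 120°.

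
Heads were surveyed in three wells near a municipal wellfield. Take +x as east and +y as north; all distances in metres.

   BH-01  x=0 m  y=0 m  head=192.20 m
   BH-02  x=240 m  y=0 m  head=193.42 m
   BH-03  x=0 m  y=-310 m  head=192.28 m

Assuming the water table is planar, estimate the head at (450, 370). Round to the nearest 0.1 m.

194.4 m

∂h/∂x = (193.42 − 192.20) / (240 − 0) = +0.005083
∂h/∂y = (192.28 − 192.20) / (-310 − 0) = -0.0002581
h(450, 370) = 192.20 + (+0.005083)·(450) + (-0.0002581)·(370) = 192.20 +2.287 -0.095 = 194.392 m.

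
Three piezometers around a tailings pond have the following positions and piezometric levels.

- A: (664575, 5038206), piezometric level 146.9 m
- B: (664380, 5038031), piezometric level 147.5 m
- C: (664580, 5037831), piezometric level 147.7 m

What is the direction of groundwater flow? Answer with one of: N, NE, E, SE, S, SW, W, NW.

Differences from A: to B (Δx, Δy, Δh) = (-195, -175, +0.6); to C = (5, -375, +0.8).
Determinant of the coordinate differences = (-195)·(-375) − 5·(-175) = 74000.
∂h/∂x = [(+0.6)·(-375) − (+0.8)·(-175)] / 74000 = -0.001149
∂h/∂y = [(-195)·(+0.8) − 5·(+0.6)] / 74000 = -0.002149
Flow = −∇h = (+0.001149 east, +0.002149 north), which points northeast.

NE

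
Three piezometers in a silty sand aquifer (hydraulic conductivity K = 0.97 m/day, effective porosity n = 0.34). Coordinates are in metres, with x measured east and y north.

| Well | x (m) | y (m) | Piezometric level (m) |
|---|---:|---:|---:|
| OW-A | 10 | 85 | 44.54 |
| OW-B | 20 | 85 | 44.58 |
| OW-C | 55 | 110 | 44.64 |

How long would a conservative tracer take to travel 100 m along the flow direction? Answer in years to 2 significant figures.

Differences from OW-A: to OW-B (Δx, Δy, Δh) = (10, 0, +0.04); to OW-C = (45, 25, +0.10).
Solve a·Δx + b·Δy = Δh: det = 10·25 − 45·0 = 250.
∂h/∂x = [(+0.04)·25 − (+0.10)·0] / 250 = +0.004000
∂h/∂y = [10·(+0.10) − 45·(+0.04)] / 250 = -0.003200
|∇h| = √(0.004000² + -0.003200²) = 0.005122
Seepage velocity v = K·i/n = 0.97 × 0.005122 / 0.34 = 0.01461 m/day.
t = 100 / 0.01461 = 6845 days = 18.7 years.

19 years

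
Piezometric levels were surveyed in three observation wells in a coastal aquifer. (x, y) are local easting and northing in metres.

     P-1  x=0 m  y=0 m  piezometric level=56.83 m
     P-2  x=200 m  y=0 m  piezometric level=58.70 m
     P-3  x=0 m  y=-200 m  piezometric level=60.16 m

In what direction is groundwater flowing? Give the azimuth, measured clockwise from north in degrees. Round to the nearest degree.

331°

∂h/∂x = (58.70 − 56.83) / (200 − 0) = +0.009350
∂h/∂y = (60.16 − 56.83) / (-200 − 0) = -0.01665
Flow direction (−∇h) has components (-0.009350 E, +0.01665 N).
Azimuth = atan2(E, N) = atan2(-0.009350, +0.01665) = 330.7° ≈ 331°.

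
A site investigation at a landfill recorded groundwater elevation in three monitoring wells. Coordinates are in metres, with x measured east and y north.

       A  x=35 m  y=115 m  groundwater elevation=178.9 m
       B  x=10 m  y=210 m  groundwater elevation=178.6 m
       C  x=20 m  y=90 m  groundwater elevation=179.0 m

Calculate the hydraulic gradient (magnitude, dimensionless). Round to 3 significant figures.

0.00355

Taking A as reference: B−A = (-25, 95, -0.3); C−A = (-15, -25, +0.1).
Solve a·Δx + b·Δy = Δh: det = (-25)·(-25) − (-15)·95 = 2050.
∂h/∂x = [(-0.3)·(-25) − (+0.1)·95] / 2050 = -0.0009756
∂h/∂y = [(-25)·(+0.1) − (-15)·(-0.3)] / 2050 = -0.003415
|∇h| = √(-0.0009756² + -0.003415²) = 0.003552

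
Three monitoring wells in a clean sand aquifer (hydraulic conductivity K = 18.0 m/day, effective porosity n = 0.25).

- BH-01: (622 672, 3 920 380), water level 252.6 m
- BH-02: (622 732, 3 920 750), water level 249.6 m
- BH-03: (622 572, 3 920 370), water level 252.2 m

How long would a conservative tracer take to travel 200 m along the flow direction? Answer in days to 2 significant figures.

270 days

With h = a·x + b·y + c and BH-01 as origin, the differences give:
  60·a + 370·b = -3.0
  (-100)·a + (-10)·b = -0.4
Eliminate b (×(-10) and ×370, subtract): 36400·a = 178.00 → a = ∂h/∂x = +0.004890
Back-substitute: b = ∂h/∂y = -0.008901.
|∇h| = √(0.004890² + -0.008901²) = 0.01016
Seepage velocity v = K·i/n = 18.0 × 0.01016 / 0.25 = 0.7315 m/day.
t = 200 / 0.7315 = 273.4 days.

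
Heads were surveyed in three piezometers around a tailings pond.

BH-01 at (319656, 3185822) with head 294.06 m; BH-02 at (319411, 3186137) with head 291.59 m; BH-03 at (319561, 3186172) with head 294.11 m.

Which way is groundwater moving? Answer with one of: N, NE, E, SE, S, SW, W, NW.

W

Taking BH-01 as reference: BH-02−BH-01 = (-245, 315, -2.47); BH-03−BH-01 = (-95, 350, +0.05).
Determinant of the coordinate differences = (-245)·350 − (-95)·315 = -55825.
∂h/∂x = [(-2.47)·350 − (+0.05)·315] / -55825 = +0.01577
∂h/∂y = [(-245)·(+0.05) − (-95)·(-2.47)] / -55825 = +0.004423
Flow = −∇h = (-0.01577 east, -0.004423 north), which points west.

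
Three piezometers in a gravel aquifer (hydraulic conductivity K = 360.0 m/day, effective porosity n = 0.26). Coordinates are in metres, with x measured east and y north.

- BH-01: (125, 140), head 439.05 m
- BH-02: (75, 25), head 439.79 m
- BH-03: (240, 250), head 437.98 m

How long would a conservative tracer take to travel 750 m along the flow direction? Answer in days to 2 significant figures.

80 days

With h = a·x + b·y + c and BH-01 as origin, the differences give:
  (-50)·a + (-115)·b = +0.74
  115·a + 110·b = -1.07
Eliminate b (×110 and ×(-115), subtract): 7725·a = -41.650 → a = ∂h/∂x = -0.005392
Back-substitute: b = ∂h/∂y = -0.004091.
|∇h| = √(-0.005392² + -0.004091²) = 0.006768
Seepage velocity v = K·i/n = 360.0 × 0.006768 / 0.26 = 9.371 m/day.
t = 750 / 9.371 = 80.03 days.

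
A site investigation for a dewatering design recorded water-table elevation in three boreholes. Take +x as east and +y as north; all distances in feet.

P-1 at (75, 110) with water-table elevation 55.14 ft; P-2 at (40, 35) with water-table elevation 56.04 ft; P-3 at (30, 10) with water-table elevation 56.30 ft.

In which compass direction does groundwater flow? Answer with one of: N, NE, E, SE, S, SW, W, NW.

Three-point gradient (reference P-1): Δ to P-2 = (-35, -75, +0.90), Δ to P-3 = (-45, -100, +1.16).
∂h/∂x = -0.02400, ∂h/∂y = -0.0008000 (det = 125).
Flow = −∇h = (+0.02400 east, +0.0008000 north), which points east.

E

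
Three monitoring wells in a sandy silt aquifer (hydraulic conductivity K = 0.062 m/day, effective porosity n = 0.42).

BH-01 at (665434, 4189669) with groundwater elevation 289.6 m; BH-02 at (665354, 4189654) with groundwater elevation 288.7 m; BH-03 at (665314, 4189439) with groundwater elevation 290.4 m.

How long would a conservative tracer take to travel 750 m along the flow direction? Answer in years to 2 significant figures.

With h = a·x + b·y + c and BH-01 as origin, the differences give:
  (-80)·a + (-15)·b = -0.9
  (-120)·a + (-230)·b = +0.8
Eliminate b (×(-230) and ×(-15), subtract): 16600·a = 219.00 → a = ∂h/∂x = +0.01319
Back-substitute: b = ∂h/∂y = -0.01036.
|∇h| = √(0.01319² + -0.01036²) = 0.01677
Seepage velocity v = K·i/n = 0.062 × 0.01677 / 0.42 = 0.002476 m/day.
t = 750 / 0.002476 = 3.029e+05 days = 829 years.

830 years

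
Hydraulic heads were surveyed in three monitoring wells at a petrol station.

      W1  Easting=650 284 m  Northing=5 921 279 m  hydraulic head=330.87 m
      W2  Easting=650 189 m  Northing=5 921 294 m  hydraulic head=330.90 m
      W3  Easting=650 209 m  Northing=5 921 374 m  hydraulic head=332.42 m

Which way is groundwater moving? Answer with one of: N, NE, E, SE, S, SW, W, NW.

S

With h = a·x + b·y + c and W1 as origin, the differences give:
  (-95)·a + 15·b = +0.03
  (-75)·a + 95·b = +1.55
Eliminate b (×95 and ×15, subtract): -7900·a = -20.400 → a = ∂h/∂x = +0.002582
Back-substitute: b = ∂h/∂y = +0.01835.
Flow = −∇h = (-0.002582 east, -0.01835 north), which points south.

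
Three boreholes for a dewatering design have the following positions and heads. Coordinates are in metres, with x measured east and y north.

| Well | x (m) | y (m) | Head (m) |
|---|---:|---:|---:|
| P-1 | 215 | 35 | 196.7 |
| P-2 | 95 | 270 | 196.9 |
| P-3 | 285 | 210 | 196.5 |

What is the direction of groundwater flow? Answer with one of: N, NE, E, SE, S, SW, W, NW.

Taking P-1 as reference: P-2−P-1 = (-120, 235, +0.2); P-3−P-1 = (70, 175, -0.2).
Solve a·Δx + b·Δy = Δh: det = (-120)·175 − 70·235 = -37450.
∂h/∂x = [(+0.2)·175 − (-0.2)·235] / -37450 = -0.002190
∂h/∂y = [(-120)·(-0.2) − 70·(+0.2)] / -37450 = -0.0002670
Flow = −∇h = (+0.002190 east, +0.0002670 north), which points east.

E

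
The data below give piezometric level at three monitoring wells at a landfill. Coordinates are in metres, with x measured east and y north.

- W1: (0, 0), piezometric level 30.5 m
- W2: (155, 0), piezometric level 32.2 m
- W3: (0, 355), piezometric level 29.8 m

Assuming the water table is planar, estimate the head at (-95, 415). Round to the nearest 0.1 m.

∂h/∂x = (32.2 − 30.5) / (155 − 0) = +0.01097
∂h/∂y = (29.8 − 30.5) / (355 − 0) = -0.001972
h(-95, 415) = 30.5 + (+0.01097)·(-95) + (-0.001972)·(415) = 30.5 -1.042 -0.818 = 28.640 m.

28.6 m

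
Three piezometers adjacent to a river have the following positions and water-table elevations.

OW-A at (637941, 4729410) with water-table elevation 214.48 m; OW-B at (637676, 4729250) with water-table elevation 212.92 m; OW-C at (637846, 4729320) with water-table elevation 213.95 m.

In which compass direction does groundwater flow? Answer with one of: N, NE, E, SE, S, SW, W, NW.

Differences from OW-A: to OW-B (Δx, Δy, Δh) = (-265, -160, -1.56); to OW-C = (-95, -90, -0.53).
Determinant of the coordinate differences = (-265)·(-90) − (-95)·(-160) = 8650.
∂h/∂x = [(-1.56)·(-90) − (-0.53)·(-160)] / 8650 = +0.006428
∂h/∂y = [(-265)·(-0.53) − (-95)·(-1.56)] / 8650 = -0.0008960
Flow = −∇h = (-0.006428 east, +0.0008960 north), which points west.

W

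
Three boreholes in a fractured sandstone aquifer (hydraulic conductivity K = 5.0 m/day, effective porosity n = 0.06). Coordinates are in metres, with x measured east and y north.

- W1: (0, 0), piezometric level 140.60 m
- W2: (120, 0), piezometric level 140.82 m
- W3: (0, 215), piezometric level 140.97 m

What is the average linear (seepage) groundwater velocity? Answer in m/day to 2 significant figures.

0.21 m/day

∂h/∂x = (140.82 − 140.60) / (120 − 0) = +0.001833
∂h/∂y = (140.97 − 140.60) / (215 − 0) = +0.001721
|∇h| = √(0.001833² + 0.001721²) = 0.002514
Seepage velocity v = K·i/n = 5.0 × 0.002514 / 0.06 = 0.2095 m/day.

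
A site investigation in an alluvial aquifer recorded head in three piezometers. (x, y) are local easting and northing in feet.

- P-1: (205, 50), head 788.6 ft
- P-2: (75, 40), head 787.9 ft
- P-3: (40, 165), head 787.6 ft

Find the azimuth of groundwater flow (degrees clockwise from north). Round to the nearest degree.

279°

Three-point gradient (reference P-1): Δ to P-2 = (-130, -10, -0.7), Δ to P-3 = (-165, 115, -1.0).
∂h/∂x = +0.005452, ∂h/∂y = -0.0008735 (det = -16600).
Flow direction (−∇h) has components (-0.005452 E, +0.0008735 N).
Azimuth = atan2(E, N) = atan2(-0.005452, +0.0008735) = 279.1° ≈ 279°.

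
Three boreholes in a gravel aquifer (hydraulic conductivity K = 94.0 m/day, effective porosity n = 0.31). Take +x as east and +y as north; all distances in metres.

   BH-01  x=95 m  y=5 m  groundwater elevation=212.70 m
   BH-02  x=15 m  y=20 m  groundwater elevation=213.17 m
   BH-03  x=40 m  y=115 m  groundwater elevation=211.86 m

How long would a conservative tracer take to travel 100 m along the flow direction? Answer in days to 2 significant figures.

Three-point gradient (reference BH-01): Δ to BH-02 = (-80, 15, +0.47), Δ to BH-03 = (-55, 110, -0.84).
∂h/∂x = -0.008063, ∂h/∂y = -0.01167 (det = -7975).
|∇h| = √(-0.008063² + -0.01167²) = 0.01418
Seepage velocity v = K·i/n = 94.0 × 0.01418 / 0.31 = 4.3 m/day.
t = 100 / 4.3 = 23.26 days.

23 days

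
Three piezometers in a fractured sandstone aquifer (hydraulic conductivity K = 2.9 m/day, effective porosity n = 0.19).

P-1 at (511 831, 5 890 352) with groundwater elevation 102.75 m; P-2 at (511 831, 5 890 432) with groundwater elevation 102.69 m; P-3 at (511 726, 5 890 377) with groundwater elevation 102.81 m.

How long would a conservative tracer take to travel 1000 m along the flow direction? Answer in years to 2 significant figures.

170 years

With h = a·x + b·y + c and P-1 as origin, the differences give:
  0·a + 80·b = -0.06
  (-105)·a + 25·b = +0.06
Eliminate b (×25 and ×80, subtract): 8400·a = -6.300 → a = ∂h/∂x = -0.0007500
Back-substitute: b = ∂h/∂y = -0.0007500.
|∇h| = √(-0.0007500² + -0.0007500²) = 0.001061
Seepage velocity v = K·i/n = 2.9 × 0.001061 / 0.19 = 0.01619 m/day.
t = 1000 / 0.01619 = 6.177e+04 days = 169 years.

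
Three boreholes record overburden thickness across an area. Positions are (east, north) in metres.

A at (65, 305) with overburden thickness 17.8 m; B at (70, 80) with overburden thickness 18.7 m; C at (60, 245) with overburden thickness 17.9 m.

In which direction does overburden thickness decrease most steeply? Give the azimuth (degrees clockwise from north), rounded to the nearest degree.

279°

Taking A as reference: B−A = (5, -225, +0.9); C−A = (-5, -60, +0.1).
Determinant of the coordinate differences = 5·(-60) − (-5)·(-225) = -1425.
∂d/∂x = [(+0.9)·(-60) − (+0.1)·(-225)] / -1425 = +0.02211
∂d/∂y = [5·(+0.1) − (-5)·(+0.9)] / -1425 = -0.003509
Steepest decrease is along −∇f: components (-0.02211 E, +0.003509 N).
Azimuth = atan2(-0.02211, +0.003509) = 279.0° ≈ 279°.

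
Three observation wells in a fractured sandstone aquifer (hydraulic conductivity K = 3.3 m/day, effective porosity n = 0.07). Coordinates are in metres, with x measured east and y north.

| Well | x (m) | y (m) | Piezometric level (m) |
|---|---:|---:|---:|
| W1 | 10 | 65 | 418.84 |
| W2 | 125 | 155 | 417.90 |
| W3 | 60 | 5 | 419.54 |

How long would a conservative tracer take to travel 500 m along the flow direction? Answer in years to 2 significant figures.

2.6 years

Differences from W1: to W2 (Δx, Δy, Δh) = (115, 90, -0.94); to W3 = (50, -60, +0.70).
Solve a·Δx + b·Δy = Δh: det = 115·(-60) − 50·90 = -11400.
∂h/∂x = [(-0.94)·(-60) − (+0.70)·90] / -11400 = +0.0005789
∂h/∂y = [115·(+0.70) − 50·(-0.94)] / -11400 = -0.01118
|∇h| = √(0.0005789² + -0.01118²) = 0.01119
Seepage velocity v = K·i/n = 3.3 × 0.01119 / 0.07 = 0.5275 m/day.
t = 500 / 0.5275 = 947.9 days = 2.6 years.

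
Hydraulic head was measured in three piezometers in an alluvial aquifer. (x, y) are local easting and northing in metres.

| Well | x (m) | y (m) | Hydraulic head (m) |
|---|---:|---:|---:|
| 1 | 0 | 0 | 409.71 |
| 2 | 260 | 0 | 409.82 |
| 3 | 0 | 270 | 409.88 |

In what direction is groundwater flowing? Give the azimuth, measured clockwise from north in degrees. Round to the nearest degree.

214°

∂h/∂x = (409.82 − 409.71) / (260 − 0) = +0.0004231
∂h/∂y = (409.88 − 409.71) / (270 − 0) = +0.0006296
Flow direction (−∇h) has components (-0.0004231 E, -0.0006296 N).
Azimuth = atan2(E, N) = atan2(-0.0004231, -0.0006296) = 213.9° ≈ 214°.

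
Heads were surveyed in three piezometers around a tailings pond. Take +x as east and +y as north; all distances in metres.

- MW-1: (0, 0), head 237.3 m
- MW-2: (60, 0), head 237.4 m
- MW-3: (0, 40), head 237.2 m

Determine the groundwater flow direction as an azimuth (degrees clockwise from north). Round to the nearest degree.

∂h/∂x = (237.4 − 237.3) / (60 − 0) = +0.001667
∂h/∂y = (237.2 − 237.3) / (40 − 0) = -0.002500
Flow direction (−∇h) has components (-0.001667 E, +0.002500 N).
Azimuth = atan2(E, N) = atan2(-0.001667, +0.002500) = 326.3° ≈ 326°.

326°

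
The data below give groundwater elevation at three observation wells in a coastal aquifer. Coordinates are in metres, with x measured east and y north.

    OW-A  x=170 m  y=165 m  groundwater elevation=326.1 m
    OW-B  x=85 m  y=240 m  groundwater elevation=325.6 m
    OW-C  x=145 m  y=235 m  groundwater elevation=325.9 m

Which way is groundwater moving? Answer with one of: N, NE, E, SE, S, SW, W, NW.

W

Three-point gradient (reference OW-A): Δ to OW-B = (-85, 75, -0.5), Δ to OW-C = (-25, 70, -0.2).
∂h/∂x = +0.004908, ∂h/∂y = -0.001104 (det = -4075).
Flow = −∇h = (-0.004908 east, +0.001104 north), which points west.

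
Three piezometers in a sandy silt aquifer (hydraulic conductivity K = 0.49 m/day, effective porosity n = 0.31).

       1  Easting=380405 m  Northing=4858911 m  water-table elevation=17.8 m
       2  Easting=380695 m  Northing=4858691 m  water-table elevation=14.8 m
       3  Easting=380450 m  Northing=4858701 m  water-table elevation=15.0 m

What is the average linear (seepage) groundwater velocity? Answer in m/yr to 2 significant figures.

Differences from 1: to 2 (Δx, Δy, Δh) = (290, -220, -3.0); to 3 = (45, -210, -2.8).
Solve a·Δx + b·Δy = Δh: det = 290·(-210) − 45·(-220) = -51000.
∂h/∂x = [(-3.0)·(-210) − (-2.8)·(-220)] / -51000 = -0.0002745
∂h/∂y = [290·(-2.8) − 45·(-3.0)] / -51000 = +0.01327
|∇h| = √(-0.0002745² + 0.01327²) = 0.01327
Seepage velocity v = K·i/n = 0.49 × 0.01327 / 0.31 = 0.02098 m/day = 7.663 m/yr.

7.7 m/yr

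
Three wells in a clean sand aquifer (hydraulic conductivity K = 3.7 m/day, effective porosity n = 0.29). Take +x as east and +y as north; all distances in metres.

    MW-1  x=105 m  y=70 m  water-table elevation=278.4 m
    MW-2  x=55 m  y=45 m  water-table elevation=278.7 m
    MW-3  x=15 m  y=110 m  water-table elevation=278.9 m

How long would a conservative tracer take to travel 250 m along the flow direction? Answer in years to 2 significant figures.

Three-point gradient (reference MW-1): Δ to MW-2 = (-50, -25, +0.3), Δ to MW-3 = (-90, 40, +0.5).
∂h/∂x = -0.005765, ∂h/∂y = -0.0004706 (det = -4250).
|∇h| = √(-0.005765² + -0.0004706²) = 0.005784
Seepage velocity v = K·i/n = 3.7 × 0.005784 / 0.29 = 0.0738 m/day.
t = 250 / 0.0738 = 3388 days = 9.28 years.

9.3 years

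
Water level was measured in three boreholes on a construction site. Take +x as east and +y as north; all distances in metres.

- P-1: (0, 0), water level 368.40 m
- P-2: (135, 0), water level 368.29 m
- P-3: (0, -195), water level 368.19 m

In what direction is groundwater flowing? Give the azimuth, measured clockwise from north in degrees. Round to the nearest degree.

143°

∂h/∂x = (368.29 − 368.40) / (135 − 0) = -0.0008148
∂h/∂y = (368.19 − 368.40) / (-195 − 0) = +0.001077
Flow direction (−∇h) has components (+0.0008148 E, -0.001077 N).
Azimuth = atan2(E, N) = atan2(+0.0008148, -0.001077) = 142.9° ≈ 143°.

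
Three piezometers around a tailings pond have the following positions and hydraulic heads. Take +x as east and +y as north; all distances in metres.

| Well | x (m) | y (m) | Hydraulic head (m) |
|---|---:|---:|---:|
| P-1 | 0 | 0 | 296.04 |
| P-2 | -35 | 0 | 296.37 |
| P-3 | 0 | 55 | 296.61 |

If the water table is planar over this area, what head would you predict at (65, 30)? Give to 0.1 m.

295.7 m

∂h/∂x = (296.37 − 296.04) / (-35 − 0) = -0.009429
∂h/∂y = (296.61 − 296.04) / (55 − 0) = +0.01036
h(65, 30) = 296.04 + (-0.009429)·(65) + (+0.01036)·(30) = 296.04 -0.613 +0.311 = 295.738 m.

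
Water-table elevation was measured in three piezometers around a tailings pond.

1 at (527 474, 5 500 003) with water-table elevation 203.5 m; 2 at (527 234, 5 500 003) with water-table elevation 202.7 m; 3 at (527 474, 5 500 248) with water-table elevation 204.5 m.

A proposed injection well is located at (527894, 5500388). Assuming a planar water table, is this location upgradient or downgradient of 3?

∂h/∂x = (202.7 − 203.5) / (527234 − 527474) = +0.003333
∂h/∂y = (204.5 − 203.5) / (5500248 − 5500003) = +0.004082
Head at (527894, 5500388) = 203.5 + (+0.003333)·(420) + (+0.004082)·(385) = 206.47 m.
That is higher than the 204.5 m at 3, so the point is upgradient.

upgradient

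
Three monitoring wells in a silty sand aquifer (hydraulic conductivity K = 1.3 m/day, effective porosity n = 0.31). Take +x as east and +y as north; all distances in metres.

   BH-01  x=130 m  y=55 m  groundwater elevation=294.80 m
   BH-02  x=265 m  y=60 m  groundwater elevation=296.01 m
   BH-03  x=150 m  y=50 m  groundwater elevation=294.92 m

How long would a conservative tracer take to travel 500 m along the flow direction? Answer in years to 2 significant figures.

24 years

Taking BH-01 as reference: BH-02−BH-01 = (135, 5, +1.21); BH-03−BH-01 = (20, -5, +0.12).
Determinant of the coordinate differences = 135·(-5) − 20·5 = -775.
∂h/∂x = [(+1.21)·(-5) − (+0.12)·5] / -775 = +0.008581
∂h/∂y = [135·(+0.12) − 20·(+1.21)] / -775 = +0.01032
|∇h| = √(0.008581² + 0.01032²) = 0.01342
Seepage velocity v = K·i/n = 1.3 × 0.01342 / 0.31 = 0.05628 m/day.
t = 500 / 0.05628 = 8884 days = 24.3 years.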